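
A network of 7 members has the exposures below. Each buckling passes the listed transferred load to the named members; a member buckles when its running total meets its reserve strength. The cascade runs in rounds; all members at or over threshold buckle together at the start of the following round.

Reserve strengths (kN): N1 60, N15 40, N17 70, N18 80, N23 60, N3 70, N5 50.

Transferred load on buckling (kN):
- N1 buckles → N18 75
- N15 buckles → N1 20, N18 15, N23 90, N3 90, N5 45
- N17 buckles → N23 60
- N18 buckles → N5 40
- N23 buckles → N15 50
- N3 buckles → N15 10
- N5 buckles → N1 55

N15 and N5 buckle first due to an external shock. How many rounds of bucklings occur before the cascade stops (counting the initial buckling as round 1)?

3

Round 1 — N15, N5 buckle (initial).
  N1: +20+55 → 75 ≥ 60
  N18: +15 → 15 < 80
  N23: +90 → 90 ≥ 60
  N3: +90 → 90 ≥ 70
Round 2 — N1, N23, N3 buckle.
  N18: +75 → 90 ≥ 80
Round 3 — N18 buckles.
No further bucklings.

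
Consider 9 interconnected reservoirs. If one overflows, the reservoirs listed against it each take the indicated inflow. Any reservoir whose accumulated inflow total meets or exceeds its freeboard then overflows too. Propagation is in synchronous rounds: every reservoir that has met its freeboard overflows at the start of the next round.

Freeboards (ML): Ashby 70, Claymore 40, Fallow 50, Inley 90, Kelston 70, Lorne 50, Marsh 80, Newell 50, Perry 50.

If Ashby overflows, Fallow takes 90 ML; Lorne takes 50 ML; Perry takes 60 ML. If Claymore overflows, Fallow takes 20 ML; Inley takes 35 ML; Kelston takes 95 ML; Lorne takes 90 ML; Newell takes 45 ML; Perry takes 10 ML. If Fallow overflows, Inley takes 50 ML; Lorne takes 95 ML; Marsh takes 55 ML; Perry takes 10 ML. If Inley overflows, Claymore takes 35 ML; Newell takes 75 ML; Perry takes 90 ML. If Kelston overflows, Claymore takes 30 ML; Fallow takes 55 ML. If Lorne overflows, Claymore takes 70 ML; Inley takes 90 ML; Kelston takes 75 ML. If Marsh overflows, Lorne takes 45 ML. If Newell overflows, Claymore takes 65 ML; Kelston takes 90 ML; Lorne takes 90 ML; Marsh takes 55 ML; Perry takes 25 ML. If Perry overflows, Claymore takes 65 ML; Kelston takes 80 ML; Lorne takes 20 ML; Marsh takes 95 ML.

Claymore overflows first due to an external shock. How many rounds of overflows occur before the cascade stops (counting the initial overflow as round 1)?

5

Round 1 — Claymore overflows (initial).
  Fallow: +20 → 20 < 50
  Inley: +35 → 35 < 90
  Kelston: +95 → 95 ≥ 70
  Lorne: +90 → 90 ≥ 50
  Newell: +45 → 45 < 50
  Perry: +10 → 10 < 50
Round 2 — Kelston, Lorne overflow.
  Fallow: +55 → 75 ≥ 50
  Inley: +90 → 125 ≥ 90
Round 3 — Fallow, Inley overflow.
  Marsh: +55 → 55 < 80
  Newell: +75 → 120 ≥ 50
  Perry: +10+90 → 110 ≥ 50
Round 4 — Newell, Perry overflow.
  Marsh: +55+95 → 205 ≥ 80
Round 5 — Marsh overflows.
No further overflows.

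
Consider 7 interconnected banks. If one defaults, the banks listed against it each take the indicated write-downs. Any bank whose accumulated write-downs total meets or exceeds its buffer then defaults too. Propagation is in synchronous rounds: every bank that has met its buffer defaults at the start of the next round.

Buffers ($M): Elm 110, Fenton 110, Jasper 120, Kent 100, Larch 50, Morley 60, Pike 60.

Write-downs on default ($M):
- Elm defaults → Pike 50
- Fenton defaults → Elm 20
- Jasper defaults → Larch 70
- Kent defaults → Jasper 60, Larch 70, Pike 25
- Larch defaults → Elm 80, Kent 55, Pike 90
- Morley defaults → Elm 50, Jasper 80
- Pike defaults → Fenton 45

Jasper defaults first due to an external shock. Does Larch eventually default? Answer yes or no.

Round 1 — Jasper defaults (initial).
  Larch: +70 → 70 ≥ 50
Round 2 — Larch defaults.
  Elm: +80 → 80 < 110
  Kent: +55 → 55 < 100
  Pike: +90 → 90 ≥ 60
Round 3 — Pike defaults.
  Fenton: +45 → 45 < 110
No further defaults.

yes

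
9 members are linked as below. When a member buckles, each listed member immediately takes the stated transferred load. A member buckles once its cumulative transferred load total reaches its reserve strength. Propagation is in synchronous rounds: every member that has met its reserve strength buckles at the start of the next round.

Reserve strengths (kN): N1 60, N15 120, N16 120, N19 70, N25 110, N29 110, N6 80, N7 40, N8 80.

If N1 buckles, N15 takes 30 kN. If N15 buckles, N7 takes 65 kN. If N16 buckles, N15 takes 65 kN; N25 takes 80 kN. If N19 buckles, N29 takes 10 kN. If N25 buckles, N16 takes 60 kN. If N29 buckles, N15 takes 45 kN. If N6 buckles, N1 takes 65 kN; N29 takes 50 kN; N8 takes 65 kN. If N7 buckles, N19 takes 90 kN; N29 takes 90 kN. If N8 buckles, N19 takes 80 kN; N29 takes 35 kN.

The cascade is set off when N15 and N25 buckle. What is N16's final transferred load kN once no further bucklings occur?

60

Round 1 — N15, N25 buckle (initial).
  N16: +60 → 60 < 120
  N7: +65 → 65 ≥ 40
Round 2 — N7 buckles.
  N19: +90 → 90 ≥ 70
  N29: +90 → 90 < 110
Round 3 — N19 buckles.
  N29: +10 → 100 < 110
No further bucklings.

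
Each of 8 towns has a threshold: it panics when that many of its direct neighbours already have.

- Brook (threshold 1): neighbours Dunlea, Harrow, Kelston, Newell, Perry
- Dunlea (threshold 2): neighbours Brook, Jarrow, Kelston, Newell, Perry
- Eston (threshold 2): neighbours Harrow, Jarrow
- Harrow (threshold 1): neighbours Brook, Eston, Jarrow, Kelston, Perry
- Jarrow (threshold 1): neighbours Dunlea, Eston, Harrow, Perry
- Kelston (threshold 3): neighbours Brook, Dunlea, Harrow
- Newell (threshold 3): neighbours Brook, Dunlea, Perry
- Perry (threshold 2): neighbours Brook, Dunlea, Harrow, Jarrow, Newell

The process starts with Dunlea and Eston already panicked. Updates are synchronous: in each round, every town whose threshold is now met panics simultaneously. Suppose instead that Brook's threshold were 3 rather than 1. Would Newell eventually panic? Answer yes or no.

yes

With Brook's threshold at 3:
Round 1 — Dunlea, Eston panic (initial).
Round 2 — checking thresholds:
  Brook: 1 of 5 neighbours < 3, holds.
  Harrow: 1 of 5 neighbours ≥ 1, panics.
  Jarrow: 2 of 4 neighbours ≥ 1, panics.
  Kelston: 1 of 3 neighbours < 3, holds.
  Newell: 1 of 3 neighbours < 3, holds.
  Perry: 1 of 5 neighbours < 2, holds.
Round 3 — checking thresholds:
  Brook: 2 of 5 neighbours < 3, holds.
  Kelston: 2 of 3 neighbours < 3, holds.
  Newell: 1 of 3 neighbours < 3, holds.
  Perry: 3 of 5 neighbours ≥ 2, panics.
Round 4 — checking thresholds:
  Brook: 3 of 5 neighbours ≥ 3, panics.
  Kelston: 2 of 3 neighbours < 3, holds.
  Newell: 2 of 3 neighbours < 3, holds.
Round 5 — checking thresholds:
  Kelston: 3 of 3 neighbours ≥ 3, panics.
  Newell: 3 of 3 neighbours ≥ 3, panics.
Round 6 — no new panics; cascade stops.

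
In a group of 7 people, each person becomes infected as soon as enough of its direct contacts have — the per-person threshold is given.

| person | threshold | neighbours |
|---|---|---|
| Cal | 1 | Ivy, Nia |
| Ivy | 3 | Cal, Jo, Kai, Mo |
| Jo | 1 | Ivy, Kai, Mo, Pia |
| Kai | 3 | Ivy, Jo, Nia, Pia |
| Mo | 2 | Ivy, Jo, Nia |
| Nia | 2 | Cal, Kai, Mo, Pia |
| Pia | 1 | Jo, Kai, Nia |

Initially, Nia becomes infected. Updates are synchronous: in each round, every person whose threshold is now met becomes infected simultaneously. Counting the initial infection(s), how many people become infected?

Round 1 — Nia becomes infected (initial).
Round 2 — checking thresholds:
  Cal: 1 of 2 neighbours ≥ 1, becomes infected.
  Kai: 1 of 4 neighbours < 3, not yet.
  Mo: 1 of 3 neighbours < 2, not yet.
  Pia: 1 of 3 neighbours ≥ 1, becomes infected.
Round 3 — checking thresholds:
  Ivy: 1 of 4 neighbours < 3, not yet.
  Jo: 1 of 4 neighbours ≥ 1, becomes infected.
  Kai: 2 of 4 neighbours < 3, not yet.
  Mo: 1 of 3 neighbours < 2, not yet.
Round 4 — checking thresholds:
  Ivy: 2 of 4 neighbours < 3, not yet.
  Kai: 3 of 4 neighbours ≥ 3, becomes infected.
  Mo: 2 of 3 neighbours ≥ 2, becomes infected.
Round 5 — checking thresholds:
  Ivy: 4 of 4 neighbours ≥ 3, becomes infected.
Round 6 — no new infections; cascade stops.

7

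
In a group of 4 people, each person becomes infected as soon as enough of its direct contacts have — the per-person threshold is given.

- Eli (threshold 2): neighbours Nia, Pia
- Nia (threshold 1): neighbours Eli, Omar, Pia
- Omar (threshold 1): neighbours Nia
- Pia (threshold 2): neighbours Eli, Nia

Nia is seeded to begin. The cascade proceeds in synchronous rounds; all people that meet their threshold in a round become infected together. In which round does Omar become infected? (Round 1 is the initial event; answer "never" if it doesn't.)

Round 1 — Nia becomes infected (initial).
Round 2 — checking thresholds:
  Eli: 1 of 2 neighbours < 2, not yet.
  Omar: 1 of 1 neighbours ≥ 1, becomes infected.
  Pia: 1 of 2 neighbours < 2, not yet.
Round 3 — no new infections; cascade stops.

2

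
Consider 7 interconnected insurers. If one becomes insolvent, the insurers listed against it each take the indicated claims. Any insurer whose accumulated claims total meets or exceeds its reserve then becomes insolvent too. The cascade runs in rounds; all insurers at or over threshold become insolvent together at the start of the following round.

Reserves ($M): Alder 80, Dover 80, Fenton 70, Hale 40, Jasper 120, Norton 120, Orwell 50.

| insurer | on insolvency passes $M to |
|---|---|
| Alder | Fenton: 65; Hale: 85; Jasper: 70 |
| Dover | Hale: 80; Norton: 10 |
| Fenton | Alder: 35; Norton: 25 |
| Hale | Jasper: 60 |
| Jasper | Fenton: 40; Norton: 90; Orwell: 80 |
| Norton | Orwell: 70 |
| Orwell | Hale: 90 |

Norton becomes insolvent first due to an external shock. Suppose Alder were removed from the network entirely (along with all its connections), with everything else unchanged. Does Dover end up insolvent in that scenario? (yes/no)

no

With Alder removed:
Round 1 — Norton becomes insolvent (initial).
  Orwell: +70 → 70 ≥ 50
Round 2 — Orwell becomes insolvent.
  Hale: +90 → 90 ≥ 40
Round 3 — Hale becomes insolvent.
  Jasper: +60 → 60 < 120
No further insolvencies.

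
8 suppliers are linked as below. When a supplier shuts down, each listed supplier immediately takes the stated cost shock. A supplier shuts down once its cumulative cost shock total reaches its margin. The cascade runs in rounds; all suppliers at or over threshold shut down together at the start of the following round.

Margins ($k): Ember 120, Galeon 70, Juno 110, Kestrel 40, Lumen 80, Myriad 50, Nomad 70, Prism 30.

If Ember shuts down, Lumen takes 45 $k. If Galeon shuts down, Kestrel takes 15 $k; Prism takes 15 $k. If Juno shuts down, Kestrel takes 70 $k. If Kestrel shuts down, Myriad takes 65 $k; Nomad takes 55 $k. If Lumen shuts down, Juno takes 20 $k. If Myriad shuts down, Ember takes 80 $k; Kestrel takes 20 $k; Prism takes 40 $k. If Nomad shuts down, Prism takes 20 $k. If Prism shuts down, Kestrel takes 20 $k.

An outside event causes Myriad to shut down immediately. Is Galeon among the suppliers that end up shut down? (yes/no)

no

Round 1 — Myriad shuts down (initial).
  Ember: +80 → 80 < 120
  Kestrel: +20 → 20 < 40
  Prism: +40 → 40 ≥ 30
Round 2 — Prism shuts down.
  Kestrel: +20 → 40 ≥ 40
Round 3 — Kestrel shuts down.
  Nomad: +55 → 55 < 70
No further shutdowns.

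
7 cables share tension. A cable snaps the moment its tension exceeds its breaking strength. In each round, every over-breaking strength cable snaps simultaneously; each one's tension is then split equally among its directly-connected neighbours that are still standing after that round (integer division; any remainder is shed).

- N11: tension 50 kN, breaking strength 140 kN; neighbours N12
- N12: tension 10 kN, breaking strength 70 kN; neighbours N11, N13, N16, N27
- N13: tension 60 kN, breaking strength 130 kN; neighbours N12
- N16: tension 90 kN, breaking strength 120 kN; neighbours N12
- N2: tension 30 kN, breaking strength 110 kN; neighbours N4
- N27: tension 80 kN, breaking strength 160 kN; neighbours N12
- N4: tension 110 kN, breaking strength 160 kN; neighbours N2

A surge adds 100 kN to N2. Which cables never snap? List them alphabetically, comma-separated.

N11, N12, N13, N16, N27

Round 1 — N2 at 130 > 110. N2 snaps.
  N2 sheds 130 kN to N4: 130 each.
    N4: 110+130 = 240 > 160
Round 2 — N4 snaps.
  N4 sheds 240 kN: no online neighbours, lost.
No further breaks.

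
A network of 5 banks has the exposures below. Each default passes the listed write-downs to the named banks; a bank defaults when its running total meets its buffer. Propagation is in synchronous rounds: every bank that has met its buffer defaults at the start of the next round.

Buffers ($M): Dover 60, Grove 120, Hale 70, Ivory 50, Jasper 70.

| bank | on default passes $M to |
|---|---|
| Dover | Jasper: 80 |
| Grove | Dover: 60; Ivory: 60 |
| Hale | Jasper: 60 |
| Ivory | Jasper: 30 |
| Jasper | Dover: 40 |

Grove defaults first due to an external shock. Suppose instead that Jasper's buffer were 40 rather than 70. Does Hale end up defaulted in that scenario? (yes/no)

With Jasper's buffer at 40:
Round 1 — Grove defaults (initial).
  Dover: +60 → 60 ≥ 60
  Ivory: +60 → 60 ≥ 50
Round 2 — Dover, Ivory default.
  Jasper: +80+30 → 110 ≥ 40
Round 3 — Jasper defaults.
No further defaults.

no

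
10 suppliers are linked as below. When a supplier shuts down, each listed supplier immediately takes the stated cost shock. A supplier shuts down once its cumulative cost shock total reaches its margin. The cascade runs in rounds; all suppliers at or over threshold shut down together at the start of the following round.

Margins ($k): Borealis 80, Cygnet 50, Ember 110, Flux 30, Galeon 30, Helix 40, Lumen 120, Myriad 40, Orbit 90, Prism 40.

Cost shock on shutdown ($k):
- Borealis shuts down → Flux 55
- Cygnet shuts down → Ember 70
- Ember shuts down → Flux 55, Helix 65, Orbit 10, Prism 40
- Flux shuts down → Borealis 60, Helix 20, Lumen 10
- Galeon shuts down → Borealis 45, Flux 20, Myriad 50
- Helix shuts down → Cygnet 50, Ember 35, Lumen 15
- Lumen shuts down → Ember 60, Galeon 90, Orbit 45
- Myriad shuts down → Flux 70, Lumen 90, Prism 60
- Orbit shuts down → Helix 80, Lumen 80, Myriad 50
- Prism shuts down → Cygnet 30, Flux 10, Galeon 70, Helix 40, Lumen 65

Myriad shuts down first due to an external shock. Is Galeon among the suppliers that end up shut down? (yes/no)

Round 1 — Myriad shuts down (initial).
  Flux: +70 → 70 ≥ 30
  Lumen: +90 → 90 < 120
  Prism: +60 → 60 ≥ 40
Round 2 — Flux, Prism shut down.
  Borealis: +60 → 60 < 80
  Cygnet: +30 → 30 < 50
  Galeon: +70 → 70 ≥ 30
  Helix: +20+40 → 60 ≥ 40
  Lumen: +10+65 → 165 ≥ 120
Round 3 — Galeon, Helix, Lumen shut down.
  Borealis: +45 → 105 ≥ 80
  Cygnet: +50 → 80 ≥ 50
  Ember: +35+60 → 95 < 110
  Orbit: +45 → 45 < 90
Round 4 — Borealis, Cygnet shut down.
  Ember: +70 → 165 ≥ 110
Round 5 — Ember shuts down.
  Orbit: +10 → 55 < 90
No further shutdowns.

yes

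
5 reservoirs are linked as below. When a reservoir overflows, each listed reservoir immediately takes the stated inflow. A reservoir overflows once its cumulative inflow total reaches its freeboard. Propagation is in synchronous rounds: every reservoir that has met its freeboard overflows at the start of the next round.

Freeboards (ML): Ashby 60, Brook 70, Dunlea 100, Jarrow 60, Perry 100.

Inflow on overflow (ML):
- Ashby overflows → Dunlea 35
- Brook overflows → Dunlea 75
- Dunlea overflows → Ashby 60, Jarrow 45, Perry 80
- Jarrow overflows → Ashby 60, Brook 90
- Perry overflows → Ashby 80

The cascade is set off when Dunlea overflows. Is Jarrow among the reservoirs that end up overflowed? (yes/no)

no

Round 1 — Dunlea overflows (initial).
  Ashby: +60 → 60 ≥ 60
  Jarrow: +45 → 45 < 60
  Perry: +80 → 80 < 100
Round 2 — Ashby overflows.
No further overflows.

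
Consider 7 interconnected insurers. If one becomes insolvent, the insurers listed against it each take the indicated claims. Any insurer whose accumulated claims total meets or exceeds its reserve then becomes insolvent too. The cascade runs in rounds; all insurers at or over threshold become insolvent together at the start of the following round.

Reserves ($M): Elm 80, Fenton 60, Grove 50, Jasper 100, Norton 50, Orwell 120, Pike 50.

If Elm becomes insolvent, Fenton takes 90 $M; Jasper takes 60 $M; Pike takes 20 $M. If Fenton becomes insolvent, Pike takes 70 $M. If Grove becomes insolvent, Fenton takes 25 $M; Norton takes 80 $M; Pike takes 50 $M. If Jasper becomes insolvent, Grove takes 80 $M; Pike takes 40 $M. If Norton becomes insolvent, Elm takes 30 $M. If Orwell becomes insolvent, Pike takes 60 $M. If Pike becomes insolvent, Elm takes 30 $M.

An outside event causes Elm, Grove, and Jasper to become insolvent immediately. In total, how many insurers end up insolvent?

Round 1 — Elm, Grove, Jasper become insolvent (initial).
  Fenton: +90+25 → 115 ≥ 60
  Norton: +80 → 80 ≥ 50
  Pike: +20+50+40 → 110 ≥ 50
Round 2 — Fenton, Norton, Pike become insolvent.
No further insolvencies.

6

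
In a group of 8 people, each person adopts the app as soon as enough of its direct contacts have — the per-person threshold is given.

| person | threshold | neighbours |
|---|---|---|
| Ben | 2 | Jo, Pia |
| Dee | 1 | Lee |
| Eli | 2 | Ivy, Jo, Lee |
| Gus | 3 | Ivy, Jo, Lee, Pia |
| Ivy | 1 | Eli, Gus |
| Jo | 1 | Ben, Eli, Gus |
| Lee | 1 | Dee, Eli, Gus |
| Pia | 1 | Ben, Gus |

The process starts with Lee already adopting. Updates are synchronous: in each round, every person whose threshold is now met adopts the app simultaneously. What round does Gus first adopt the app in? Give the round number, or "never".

never

Round 1 — Lee adopts the app (initial).
Round 2 — checking thresholds:
  Dee: 1 of 1 neighbours ≥ 1, adopts the app.
  Eli: 1 of 3 neighbours < 2, holds.
  Gus: 1 of 4 neighbours < 3, holds.
Round 3 — no new adoptions; cascade stops.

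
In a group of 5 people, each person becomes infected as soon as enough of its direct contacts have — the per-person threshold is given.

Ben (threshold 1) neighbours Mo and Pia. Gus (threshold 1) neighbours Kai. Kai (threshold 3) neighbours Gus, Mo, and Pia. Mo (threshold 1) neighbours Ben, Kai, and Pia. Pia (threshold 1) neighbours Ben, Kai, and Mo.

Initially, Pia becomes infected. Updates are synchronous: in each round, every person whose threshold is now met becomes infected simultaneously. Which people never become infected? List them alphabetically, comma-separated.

Gus, Kai

Round 1 — Pia becomes infected (initial).
Round 2 — checking thresholds:
  Ben: 1 of 2 neighbours ≥ 1, becomes infected.
  Kai: 1 of 3 neighbours < 3, not yet.
  Mo: 1 of 3 neighbours ≥ 1, becomes infected.
Round 3 — no new infections; cascade stops.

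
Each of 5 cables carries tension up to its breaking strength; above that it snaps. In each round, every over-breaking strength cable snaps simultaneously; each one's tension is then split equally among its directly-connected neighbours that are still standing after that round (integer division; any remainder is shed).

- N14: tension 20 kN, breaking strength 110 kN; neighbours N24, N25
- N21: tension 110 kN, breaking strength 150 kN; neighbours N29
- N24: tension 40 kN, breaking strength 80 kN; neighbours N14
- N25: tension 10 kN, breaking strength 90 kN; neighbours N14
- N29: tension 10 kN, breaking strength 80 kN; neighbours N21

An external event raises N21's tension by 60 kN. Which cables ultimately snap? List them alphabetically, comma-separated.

N21, N29

Round 1 — N21 at 170 > 150. N21 snaps.
  N21 sheds 170 kN to N29: 170 each.
    N29: 10+170 = 180 > 80
Round 2 — N29 snaps.
  N29 sheds 180 kN: no online neighbours, lost.
No further breaks.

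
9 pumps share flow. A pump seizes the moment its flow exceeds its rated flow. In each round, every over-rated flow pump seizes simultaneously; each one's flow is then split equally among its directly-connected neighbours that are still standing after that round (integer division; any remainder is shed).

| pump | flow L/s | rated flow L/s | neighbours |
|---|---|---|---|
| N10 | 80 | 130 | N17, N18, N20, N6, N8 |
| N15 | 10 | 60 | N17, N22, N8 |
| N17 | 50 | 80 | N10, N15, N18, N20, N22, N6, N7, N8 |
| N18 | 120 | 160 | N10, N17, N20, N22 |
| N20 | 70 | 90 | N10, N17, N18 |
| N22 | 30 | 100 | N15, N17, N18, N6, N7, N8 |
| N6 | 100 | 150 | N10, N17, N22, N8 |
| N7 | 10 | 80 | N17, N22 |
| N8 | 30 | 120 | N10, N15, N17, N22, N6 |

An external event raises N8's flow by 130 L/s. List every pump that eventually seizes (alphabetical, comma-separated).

Round 1 — N8 at 160 > 120. N8 seizes.
  N8 sheds 160 L/s to N10, N15, N17, N22, N6: 32 each.
    N10: 80+32 = 112 ≤ 130
    N15: 10+32 = 42 ≤ 60
    N17: 50+32 = 82 > 80
    N22: 30+32 = 62 ≤ 100
    N6: 100+32 = 132 ≤ 150
Round 2 — N17 seizes.
  N17 sheds 82 L/s to N10, N15, N18, N20, N22, N6, N7: 11 each (5 lost).
    N10: 112+11 = 123 ≤ 130
    N15: 42+11 = 53 ≤ 60
    N18: 120+11 = 131 ≤ 160
    N20: 70+11 = 81 ≤ 90
    N22: 62+11 = 73 ≤ 100
    N6: 132+11 = 143 ≤ 150
    N7: 10+11 = 21 ≤ 80
No further seizures.

N17, N8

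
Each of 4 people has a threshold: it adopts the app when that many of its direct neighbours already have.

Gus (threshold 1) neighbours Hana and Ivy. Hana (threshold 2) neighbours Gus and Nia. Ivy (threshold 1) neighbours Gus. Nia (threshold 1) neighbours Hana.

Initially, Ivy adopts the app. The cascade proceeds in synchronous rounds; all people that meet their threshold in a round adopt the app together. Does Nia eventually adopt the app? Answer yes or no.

no

Round 1 — Ivy adopts the app (initial).
Round 2 — checking thresholds:
  Gus: 1 of 2 neighbours ≥ 1, adopts the app.
Round 3 — no new adoptions; cascade stops.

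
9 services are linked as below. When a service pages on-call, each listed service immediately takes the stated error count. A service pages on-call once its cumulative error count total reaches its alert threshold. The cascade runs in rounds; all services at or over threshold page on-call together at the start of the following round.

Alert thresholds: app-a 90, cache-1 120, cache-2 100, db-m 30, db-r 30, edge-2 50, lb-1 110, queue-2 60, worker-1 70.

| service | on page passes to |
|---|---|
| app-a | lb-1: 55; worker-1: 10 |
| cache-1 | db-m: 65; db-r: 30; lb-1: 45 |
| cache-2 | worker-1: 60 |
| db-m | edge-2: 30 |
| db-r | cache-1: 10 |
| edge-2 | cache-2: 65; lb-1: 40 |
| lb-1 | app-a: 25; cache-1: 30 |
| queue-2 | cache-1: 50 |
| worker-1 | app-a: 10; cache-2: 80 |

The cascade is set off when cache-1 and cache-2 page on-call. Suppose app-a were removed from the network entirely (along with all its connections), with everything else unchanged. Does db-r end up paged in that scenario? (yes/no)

yes

With app-a removed:
Round 1 — cache-1, cache-2 page on-call (initial).
  db-m: +65 → 65 ≥ 30
  db-r: +30 → 30 ≥ 30
  lb-1: +45 → 45 < 110
  worker-1: +60 → 60 < 70
Round 2 — db-m, db-r page on-call.
  edge-2: +30 → 30 < 50
No further pages.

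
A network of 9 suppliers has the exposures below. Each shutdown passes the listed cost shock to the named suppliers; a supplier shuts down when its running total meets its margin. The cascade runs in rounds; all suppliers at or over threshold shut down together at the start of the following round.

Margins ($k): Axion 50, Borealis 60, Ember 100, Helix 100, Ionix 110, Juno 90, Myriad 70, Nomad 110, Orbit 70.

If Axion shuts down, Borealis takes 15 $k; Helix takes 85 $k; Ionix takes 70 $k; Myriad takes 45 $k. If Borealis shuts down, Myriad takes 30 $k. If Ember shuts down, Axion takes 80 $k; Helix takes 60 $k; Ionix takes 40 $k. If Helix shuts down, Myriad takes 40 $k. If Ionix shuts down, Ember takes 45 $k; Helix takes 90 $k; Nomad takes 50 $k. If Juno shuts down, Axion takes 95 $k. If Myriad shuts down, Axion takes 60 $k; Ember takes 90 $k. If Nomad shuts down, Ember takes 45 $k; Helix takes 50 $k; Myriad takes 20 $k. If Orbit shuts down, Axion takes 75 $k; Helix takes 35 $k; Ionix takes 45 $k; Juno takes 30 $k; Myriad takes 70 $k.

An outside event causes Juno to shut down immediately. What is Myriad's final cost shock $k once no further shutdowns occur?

45

Round 1 — Juno shuts down (initial).
  Axion: +95 → 95 ≥ 50
Round 2 — Axion shuts down.
  Borealis: +15 → 15 < 60
  Helix: +85 → 85 < 100
  Ionix: +70 → 70 < 110
  Myriad: +45 → 45 < 70
No further shutdowns.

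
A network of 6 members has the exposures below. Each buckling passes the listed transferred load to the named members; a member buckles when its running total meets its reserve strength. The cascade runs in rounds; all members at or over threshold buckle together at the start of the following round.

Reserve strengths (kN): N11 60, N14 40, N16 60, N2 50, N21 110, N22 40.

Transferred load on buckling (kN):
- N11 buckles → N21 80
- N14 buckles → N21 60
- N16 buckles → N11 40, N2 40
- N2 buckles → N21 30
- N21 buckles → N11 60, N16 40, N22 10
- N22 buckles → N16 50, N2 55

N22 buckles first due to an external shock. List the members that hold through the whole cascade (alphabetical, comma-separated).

Round 1 — N22 buckles (initial).
  N16: +50 → 50 < 60
  N2: +55 → 55 ≥ 50
Round 2 — N2 buckles.
  N21: +30 → 30 < 110
No further bucklings.

N11, N14, N16, N21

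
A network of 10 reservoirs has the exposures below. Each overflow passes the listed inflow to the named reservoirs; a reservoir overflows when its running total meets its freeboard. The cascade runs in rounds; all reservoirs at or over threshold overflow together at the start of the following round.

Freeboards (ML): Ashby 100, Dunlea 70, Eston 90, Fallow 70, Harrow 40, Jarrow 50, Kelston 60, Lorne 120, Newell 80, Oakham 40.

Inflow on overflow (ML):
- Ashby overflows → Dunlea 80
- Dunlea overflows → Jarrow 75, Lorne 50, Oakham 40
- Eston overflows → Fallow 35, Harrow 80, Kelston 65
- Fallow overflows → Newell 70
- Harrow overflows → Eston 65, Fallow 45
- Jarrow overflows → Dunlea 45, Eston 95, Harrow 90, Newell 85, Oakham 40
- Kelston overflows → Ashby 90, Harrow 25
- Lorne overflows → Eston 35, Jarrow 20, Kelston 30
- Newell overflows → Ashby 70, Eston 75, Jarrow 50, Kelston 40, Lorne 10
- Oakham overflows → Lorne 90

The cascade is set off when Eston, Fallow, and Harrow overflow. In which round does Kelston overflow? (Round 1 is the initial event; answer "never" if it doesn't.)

2

Round 1 — Eston, Fallow, Harrow overflow (initial).
  Kelston: +65 → 65 ≥ 60
  Newell: +70 → 70 < 80
Round 2 — Kelston overflows.
  Ashby: +90 → 90 < 100
No further overflows.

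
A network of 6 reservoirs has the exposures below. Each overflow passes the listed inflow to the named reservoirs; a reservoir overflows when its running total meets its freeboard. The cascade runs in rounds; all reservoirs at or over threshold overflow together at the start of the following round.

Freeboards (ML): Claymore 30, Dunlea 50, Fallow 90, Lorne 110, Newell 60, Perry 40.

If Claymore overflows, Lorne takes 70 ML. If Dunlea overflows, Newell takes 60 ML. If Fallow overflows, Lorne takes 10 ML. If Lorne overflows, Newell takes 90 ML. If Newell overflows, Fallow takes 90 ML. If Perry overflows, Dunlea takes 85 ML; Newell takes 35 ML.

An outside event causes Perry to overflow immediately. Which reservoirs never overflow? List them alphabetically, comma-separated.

Claymore, Lorne

Round 1 — Perry overflows (initial).
  Dunlea: +85 → 85 ≥ 50
  Newell: +35 → 35 < 60
Round 2 — Dunlea overflows.
  Newell: +60 → 95 ≥ 60
Round 3 — Newell overflows.
  Fallow: +90 → 90 ≥ 90
Round 4 — Fallow overflows.
  Lorne: +10 → 10 < 110
No further overflows.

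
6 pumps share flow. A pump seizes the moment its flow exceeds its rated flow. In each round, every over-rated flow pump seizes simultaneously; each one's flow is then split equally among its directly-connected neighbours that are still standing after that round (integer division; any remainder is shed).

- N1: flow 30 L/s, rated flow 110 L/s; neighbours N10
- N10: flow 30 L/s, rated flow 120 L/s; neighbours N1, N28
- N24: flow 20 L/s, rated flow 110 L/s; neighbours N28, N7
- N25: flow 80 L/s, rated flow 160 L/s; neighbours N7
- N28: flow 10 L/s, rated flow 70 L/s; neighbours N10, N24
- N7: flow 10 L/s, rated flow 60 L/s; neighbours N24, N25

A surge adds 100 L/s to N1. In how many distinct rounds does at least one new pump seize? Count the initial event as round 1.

Round 1 — N1 at 130 > 110. N1 seizes.
  N1 sheds 130 L/s to N10: 130 each.
    N10: 30+130 = 160 > 120
Round 2 — N10 seizes.
  N10 sheds 160 L/s to N28: 160 each.
    N28: 10+160 = 170 > 70
Round 3 — N28 seizes.
  N28 sheds 170 L/s to N24: 170 each.
    N24: 20+170 = 190 > 110
Round 4 — N24 seizes.
  N24 sheds 190 L/s to N7: 190 each.
    N7: 10+190 = 200 > 60
Round 5 — N7 seizes.
  N7 sheds 200 L/s to N25: 200 each.
    N25: 80+200 = 280 > 160
Round 6 — N25 seizes.
  N25 sheds 280 L/s: no online neighbours, lost.
No further seizures.

6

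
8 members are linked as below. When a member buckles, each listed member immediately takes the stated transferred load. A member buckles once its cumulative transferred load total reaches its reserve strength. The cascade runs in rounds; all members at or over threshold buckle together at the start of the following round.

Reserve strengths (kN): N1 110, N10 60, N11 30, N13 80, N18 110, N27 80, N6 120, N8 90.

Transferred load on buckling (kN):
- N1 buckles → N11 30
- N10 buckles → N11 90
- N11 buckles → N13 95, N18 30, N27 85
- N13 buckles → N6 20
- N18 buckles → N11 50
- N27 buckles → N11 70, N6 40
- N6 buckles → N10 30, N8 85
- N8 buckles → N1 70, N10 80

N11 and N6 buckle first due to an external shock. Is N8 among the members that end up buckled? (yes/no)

Round 1 — N11, N6 buckle (initial).
  N10: +30 → 30 < 60
  N13: +95 → 95 ≥ 80
  N18: +30 → 30 < 110
  N27: +85 → 85 ≥ 80
  N8: +85 → 85 < 90
Round 2 — N13, N27 buckle.
No further bucklings.

no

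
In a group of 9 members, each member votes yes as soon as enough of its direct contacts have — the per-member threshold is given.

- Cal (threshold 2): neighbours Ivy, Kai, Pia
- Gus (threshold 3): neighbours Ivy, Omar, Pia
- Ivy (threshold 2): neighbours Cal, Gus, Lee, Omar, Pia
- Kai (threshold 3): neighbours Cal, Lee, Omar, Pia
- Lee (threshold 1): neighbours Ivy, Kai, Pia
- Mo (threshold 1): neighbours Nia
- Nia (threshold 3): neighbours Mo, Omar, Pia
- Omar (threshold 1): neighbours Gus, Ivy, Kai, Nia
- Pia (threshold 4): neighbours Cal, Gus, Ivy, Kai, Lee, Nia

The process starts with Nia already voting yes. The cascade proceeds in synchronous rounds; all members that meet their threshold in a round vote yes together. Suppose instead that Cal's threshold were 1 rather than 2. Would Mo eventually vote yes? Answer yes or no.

yes

With Cal's threshold at 1:
Round 1 — Nia votes yes (initial).
Round 2 — checking thresholds:
  Mo: 1 of 1 neighbours ≥ 1, votes yes.
  Omar: 1 of 4 neighbours ≥ 1, votes yes.
  Pia: 1 of 6 neighbours < 4, holds.
Round 3 — no new yes votes; cascade stops.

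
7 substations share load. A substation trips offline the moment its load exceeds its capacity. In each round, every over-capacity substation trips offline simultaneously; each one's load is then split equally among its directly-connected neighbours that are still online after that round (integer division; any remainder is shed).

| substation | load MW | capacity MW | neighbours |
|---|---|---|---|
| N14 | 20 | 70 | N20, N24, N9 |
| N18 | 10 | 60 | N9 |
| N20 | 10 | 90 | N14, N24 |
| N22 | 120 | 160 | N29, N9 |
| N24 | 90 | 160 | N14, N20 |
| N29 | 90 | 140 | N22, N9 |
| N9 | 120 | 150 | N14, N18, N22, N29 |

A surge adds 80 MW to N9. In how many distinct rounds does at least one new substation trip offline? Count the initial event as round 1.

Round 1 — N9 at 200 > 150. N9 trips offline.
  N9 sheds 200 MW to N14, N18, N22, N29: 50 each.
    N14: 20+50 = 70 ≤ 70
    N18: 10+50 = 60 ≤ 60
    N22: 120+50 = 170 > 160
    N29: 90+50 = 140 ≤ 140
Round 2 — N22 trips offline.
  N22 sheds 170 MW to N29: 170 each.
    N29: 140+170 = 310 > 140
Round 3 — N29 trips offline.
  N29 sheds 310 MW: no online neighbours, lost.
No further trips.

3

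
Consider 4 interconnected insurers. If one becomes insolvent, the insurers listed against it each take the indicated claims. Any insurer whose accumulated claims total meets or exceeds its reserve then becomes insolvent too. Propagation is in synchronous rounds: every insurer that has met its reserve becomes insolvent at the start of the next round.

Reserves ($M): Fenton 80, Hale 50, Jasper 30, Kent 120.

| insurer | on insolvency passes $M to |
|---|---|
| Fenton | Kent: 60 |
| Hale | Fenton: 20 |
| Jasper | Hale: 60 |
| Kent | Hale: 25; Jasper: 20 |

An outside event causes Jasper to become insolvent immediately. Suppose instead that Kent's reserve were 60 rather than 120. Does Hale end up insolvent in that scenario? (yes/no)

With Kent's reserve at 60:
Round 1 — Jasper becomes insolvent (initial).
  Hale: +60 → 60 ≥ 50
Round 2 — Hale becomes insolvent.
  Fenton: +20 → 20 < 80
No further insolvencies.

yes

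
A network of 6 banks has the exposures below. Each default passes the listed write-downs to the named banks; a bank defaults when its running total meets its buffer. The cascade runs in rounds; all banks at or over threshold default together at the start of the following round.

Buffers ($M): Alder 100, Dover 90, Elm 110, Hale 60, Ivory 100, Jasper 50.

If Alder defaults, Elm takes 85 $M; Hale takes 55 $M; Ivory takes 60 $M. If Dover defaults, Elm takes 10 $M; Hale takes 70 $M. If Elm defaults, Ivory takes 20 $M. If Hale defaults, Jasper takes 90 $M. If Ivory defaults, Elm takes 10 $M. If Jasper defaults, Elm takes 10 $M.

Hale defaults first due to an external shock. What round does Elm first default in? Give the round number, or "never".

never

Round 1 — Hale defaults (initial).
  Jasper: +90 → 90 ≥ 50
Round 2 — Jasper defaults.
  Elm: +10 → 10 < 110
No further defaults.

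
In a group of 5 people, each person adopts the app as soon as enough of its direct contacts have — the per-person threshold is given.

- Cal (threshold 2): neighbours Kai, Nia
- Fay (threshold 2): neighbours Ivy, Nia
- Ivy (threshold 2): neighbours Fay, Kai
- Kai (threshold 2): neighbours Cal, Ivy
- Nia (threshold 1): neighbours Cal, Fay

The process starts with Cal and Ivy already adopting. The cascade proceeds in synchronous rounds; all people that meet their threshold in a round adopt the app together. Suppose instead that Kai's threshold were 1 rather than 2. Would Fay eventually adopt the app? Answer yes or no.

With Kai's threshold at 1:
Round 1 — Cal, Ivy adopt the app (initial).
Round 2 — checking thresholds:
  Fay: 1 of 2 neighbours < 2, below threshold.
  Kai: 2 of 2 neighbours ≥ 1, adopts the app.
  Nia: 1 of 2 neighbours ≥ 1, adopts the app.
Round 3 — checking thresholds:
  Fay: 2 of 2 neighbours ≥ 2, adopts the app.
Round 4 — no new adoptions; cascade stops.

yes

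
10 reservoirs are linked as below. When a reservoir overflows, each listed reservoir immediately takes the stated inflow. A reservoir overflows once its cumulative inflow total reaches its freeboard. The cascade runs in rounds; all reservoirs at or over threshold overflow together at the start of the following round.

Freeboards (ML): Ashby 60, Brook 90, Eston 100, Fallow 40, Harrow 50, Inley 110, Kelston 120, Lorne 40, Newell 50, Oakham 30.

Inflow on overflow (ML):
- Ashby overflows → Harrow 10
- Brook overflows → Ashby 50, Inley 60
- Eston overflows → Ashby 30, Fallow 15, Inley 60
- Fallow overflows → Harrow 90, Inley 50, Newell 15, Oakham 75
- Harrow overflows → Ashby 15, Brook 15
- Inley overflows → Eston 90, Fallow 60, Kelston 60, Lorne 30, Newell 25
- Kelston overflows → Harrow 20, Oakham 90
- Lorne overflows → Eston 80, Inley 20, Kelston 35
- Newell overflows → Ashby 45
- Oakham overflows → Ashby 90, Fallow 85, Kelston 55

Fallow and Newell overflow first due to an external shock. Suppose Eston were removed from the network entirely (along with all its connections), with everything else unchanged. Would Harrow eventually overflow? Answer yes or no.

With Eston removed:
Round 1 — Fallow, Newell overflow (initial).
  Ashby: +45 → 45 < 60
  Harrow: +90 → 90 ≥ 50
  Inley: +50 → 50 < 110
  Oakham: +75 → 75 ≥ 30
Round 2 — Harrow, Oakham overflow.
  Ashby: +15+90 → 150 ≥ 60
  Brook: +15 → 15 < 90
  Kelston: +55 → 55 < 120
Round 3 — Ashby overflows.
No further overflows.

yes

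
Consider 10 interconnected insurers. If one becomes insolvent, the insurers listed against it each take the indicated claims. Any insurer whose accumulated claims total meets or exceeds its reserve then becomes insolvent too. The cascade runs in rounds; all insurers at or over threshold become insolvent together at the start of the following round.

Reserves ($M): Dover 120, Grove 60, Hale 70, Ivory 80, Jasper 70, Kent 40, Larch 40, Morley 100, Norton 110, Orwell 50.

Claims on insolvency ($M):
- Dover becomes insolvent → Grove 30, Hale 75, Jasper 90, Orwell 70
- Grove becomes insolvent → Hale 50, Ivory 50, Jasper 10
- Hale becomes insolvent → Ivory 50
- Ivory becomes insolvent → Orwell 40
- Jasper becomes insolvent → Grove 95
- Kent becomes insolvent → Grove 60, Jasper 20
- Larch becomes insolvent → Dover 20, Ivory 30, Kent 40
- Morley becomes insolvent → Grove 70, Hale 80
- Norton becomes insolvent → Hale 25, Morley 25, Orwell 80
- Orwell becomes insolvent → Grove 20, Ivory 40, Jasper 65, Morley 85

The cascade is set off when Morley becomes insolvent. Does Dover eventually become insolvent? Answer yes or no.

no

Round 1 — Morley becomes insolvent (initial).
  Grove: +70 → 70 ≥ 60
  Hale: +80 → 80 ≥ 70
Round 2 — Grove, Hale become insolvent.
  Ivory: +50+50 → 100 ≥ 80
  Jasper: +10 → 10 < 70
Round 3 — Ivory becomes insolvent.
  Orwell: +40 → 40 < 50
No further insolvencies.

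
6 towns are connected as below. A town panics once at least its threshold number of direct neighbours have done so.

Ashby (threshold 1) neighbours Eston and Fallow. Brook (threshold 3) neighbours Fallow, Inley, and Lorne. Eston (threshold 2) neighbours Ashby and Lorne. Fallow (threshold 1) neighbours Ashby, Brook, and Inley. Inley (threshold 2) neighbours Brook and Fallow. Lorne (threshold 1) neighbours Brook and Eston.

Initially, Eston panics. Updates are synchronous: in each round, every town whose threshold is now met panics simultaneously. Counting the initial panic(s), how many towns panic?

Round 1 — Eston panics (initial).
Round 2 — checking thresholds:
  Ashby: 1 of 2 neighbours ≥ 1, panics.
  Lorne: 1 of 2 neighbours ≥ 1, panics.
Round 3 — checking thresholds:
  Brook: 1 of 3 neighbours < 3, holds.
  Fallow: 1 of 3 neighbours ≥ 1, panics.
Round 4 — no new panics; cascade stops.

4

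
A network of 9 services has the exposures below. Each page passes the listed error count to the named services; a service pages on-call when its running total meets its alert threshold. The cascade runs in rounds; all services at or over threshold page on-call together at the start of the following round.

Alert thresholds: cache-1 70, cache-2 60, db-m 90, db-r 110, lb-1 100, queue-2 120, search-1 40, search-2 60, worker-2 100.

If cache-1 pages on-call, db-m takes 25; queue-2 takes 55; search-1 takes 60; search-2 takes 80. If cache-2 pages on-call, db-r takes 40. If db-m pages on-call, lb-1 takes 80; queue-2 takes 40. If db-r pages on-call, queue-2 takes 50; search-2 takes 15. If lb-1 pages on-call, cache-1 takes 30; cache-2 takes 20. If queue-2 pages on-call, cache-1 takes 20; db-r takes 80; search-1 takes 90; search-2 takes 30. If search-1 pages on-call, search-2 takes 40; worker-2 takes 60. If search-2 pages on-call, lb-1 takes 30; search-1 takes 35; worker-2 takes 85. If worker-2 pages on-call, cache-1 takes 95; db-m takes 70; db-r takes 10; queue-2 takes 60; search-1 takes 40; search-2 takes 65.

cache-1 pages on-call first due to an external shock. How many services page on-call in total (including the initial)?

7

Round 1 — cache-1 pages on-call (initial).
  db-m: +25 → 25 < 90
  queue-2: +55 → 55 < 120
  search-1: +60 → 60 ≥ 40
  search-2: +80 → 80 ≥ 60
Round 2 — search-1, search-2 page on-call.
  lb-1: +30 → 30 < 100
  worker-2: +60+85 → 145 ≥ 100
Round 3 — worker-2 pages on-call.
  db-m: +70 → 95 ≥ 90
  db-r: +10 → 10 < 110
  queue-2: +60 → 115 < 120
Round 4 — db-m pages on-call.
  lb-1: +80 → 110 ≥ 100
  queue-2: +40 → 155 ≥ 120
Round 5 — lb-1, queue-2 page on-call.
  cache-2: +20 → 20 < 60
  db-r: +80 → 90 < 110
No further pages.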